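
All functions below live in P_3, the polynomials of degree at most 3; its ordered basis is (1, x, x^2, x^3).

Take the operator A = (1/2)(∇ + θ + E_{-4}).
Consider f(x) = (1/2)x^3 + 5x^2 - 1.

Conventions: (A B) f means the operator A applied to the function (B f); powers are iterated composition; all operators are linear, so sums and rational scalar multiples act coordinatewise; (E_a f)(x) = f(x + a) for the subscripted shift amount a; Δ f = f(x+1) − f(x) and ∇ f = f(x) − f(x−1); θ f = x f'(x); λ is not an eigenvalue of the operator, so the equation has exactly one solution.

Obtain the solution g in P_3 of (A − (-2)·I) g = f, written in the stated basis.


write g with unknown coordinates in the stated basis and equate coefficients in (A − (-2)·I) g = f
solving from the highest basis element down gives g = (1/8)x^3 + (89/56)x^2 + (73/112)x - 1793/560
check: A g = (1/4)x^3 + (51/28)x^2 - (73/56)x + 1513/280
so A g − (-2)·g = (1/2)x^3 + 5x^2 - 1 = f ✓

the image equals g(x) = (1/8)x^3 + (89/56)x^2 + (73/112)x - 1793/560


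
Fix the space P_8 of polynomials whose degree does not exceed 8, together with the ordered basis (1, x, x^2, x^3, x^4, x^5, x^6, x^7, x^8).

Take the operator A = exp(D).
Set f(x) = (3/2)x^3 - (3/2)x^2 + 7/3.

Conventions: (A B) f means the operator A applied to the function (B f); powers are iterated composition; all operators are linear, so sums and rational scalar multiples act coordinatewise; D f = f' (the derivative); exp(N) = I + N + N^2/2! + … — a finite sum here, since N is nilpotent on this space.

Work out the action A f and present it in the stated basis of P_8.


order-1 term: (9/2)x^2 - 3x
order-2 term: (9/2)x - 3/2
order-3 term: 3/2
the series for exp(D) f terminates at order 3
exp(D) f = (3/2)x^3 + 3x^2 + (3/2)x + 7/3

g(x) = (3/2)x^3 + 3x^2 + (3/2)x + 7/3


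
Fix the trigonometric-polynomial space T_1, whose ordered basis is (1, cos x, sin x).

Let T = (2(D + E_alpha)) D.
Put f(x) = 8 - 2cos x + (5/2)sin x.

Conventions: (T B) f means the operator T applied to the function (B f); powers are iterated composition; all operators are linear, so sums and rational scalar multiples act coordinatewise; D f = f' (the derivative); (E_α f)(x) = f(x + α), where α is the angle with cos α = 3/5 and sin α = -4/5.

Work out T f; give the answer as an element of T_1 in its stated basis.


D f = (5/2)cos x + 2sin x
D D f = 2cos x - (5/2)sin x
E_alpha D f = -(1/10)cos x + (16/5)sin x
(D + E_alpha) D f = (19/10)cos x + (7/10)sin x
(2(D + E_alpha)) D f = (19/5)cos x + (7/5)sin x

g(x) = (19/5)cos x + (7/5)sin x


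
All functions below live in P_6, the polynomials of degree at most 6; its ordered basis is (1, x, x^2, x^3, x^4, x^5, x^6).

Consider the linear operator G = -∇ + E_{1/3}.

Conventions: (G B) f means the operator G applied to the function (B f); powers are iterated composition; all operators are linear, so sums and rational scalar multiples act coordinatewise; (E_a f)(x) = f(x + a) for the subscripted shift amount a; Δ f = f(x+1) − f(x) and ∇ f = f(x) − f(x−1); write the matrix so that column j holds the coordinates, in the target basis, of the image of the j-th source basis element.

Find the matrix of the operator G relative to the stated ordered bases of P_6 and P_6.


the matrix is [[1, -2/3, 10/9, -26/27, 82/81, -242/243, 730/729]; [0, 1, -4/3, 10/3, -104/27, 410/81, -484/81]; [0, 0, 1, -2, 20/3, -260/27, 410/27]; [0, 0, 0, 1, -8/3, 100/9, -520/27]; [0, 0, 0, 0, 1, -10/3, 50/3]; [0, 0, 0, 0, 0, 1, -4]; [0, 0, 0, 0, 0, 0, 1]] (rows listed top to bottom)

image of 1: 1
image of x: x - 2/3
image of x^2: x^2 - (4/3)x + 10/9
image of x^3: x^3 - 2x^2 + (10/3)x - 26/27
image of x^4: x^4 - (8/3)x^3 + (20/3)x^2 - (104/27)x + 82/81
image of x^5: x^5 - (10/3)x^4 + (100/9)x^3 - (260/27)x^2 + (410/81)x - 242/243
image of x^6: x^6 - 4x^5 + (50/3)x^4 - (520/27)x^3 + (410/27)x^2 - (484/81)x + 730/729
each image's coordinates form column j of the matrix


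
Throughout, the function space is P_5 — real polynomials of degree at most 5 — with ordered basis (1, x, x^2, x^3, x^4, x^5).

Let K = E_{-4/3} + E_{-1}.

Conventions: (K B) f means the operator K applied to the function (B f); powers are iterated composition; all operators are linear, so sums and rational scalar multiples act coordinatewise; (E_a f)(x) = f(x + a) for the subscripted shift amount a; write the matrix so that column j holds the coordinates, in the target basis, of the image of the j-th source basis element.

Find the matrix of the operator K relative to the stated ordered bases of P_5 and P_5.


the matrix is [[2, -7/3, 25/9, -91/27, 337/81, -1267/243]; [0, 2, -14/3, 25/3, -364/27, 1685/81]; [0, 0, 2, -7, 50/3, -910/27]; [0, 0, 0, 2, -28/3, 250/9]; [0, 0, 0, 0, 2, -35/3]; [0, 0, 0, 0, 0, 2]] (rows listed top to bottom)

image of 1: 2
image of x: 2x - 7/3
image of x^2: 2x^2 - (14/3)x + 25/9
image of x^3: 2x^3 - 7x^2 + (25/3)x - 91/27
image of x^4: 2x^4 - (28/3)x^3 + (50/3)x^2 - (364/27)x + 337/81
image of x^5: 2x^5 - (35/3)x^4 + (250/9)x^3 - (910/27)x^2 + (1685/81)x - 1267/243
each image's coordinates form column j of the matrix


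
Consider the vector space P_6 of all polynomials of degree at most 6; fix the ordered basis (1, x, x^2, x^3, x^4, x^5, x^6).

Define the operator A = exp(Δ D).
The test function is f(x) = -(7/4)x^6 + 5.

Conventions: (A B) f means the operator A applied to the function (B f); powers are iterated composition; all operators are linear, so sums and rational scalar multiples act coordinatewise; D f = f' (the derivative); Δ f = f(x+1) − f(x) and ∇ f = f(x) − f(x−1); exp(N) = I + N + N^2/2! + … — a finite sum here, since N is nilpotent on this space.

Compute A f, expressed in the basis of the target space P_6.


order-1 term: -(105/2)x^4 - 105x^3 - 105x^2 - (105/2)x - 21/2
order-2 term: -315x^2 - 630x - 735/2
order-3 term: -210
the series for exp(Δ D) f terminates at order 3
exp(Δ D) f = -(7/4)x^6 - (105/2)x^4 - 105x^3 - 420x^2 - (1365/2)x - 583

the image equals g(x) = -(7/4)x^6 - (105/2)x^4 - 105x^3 - 420x^2 - (1365/2)x - 583


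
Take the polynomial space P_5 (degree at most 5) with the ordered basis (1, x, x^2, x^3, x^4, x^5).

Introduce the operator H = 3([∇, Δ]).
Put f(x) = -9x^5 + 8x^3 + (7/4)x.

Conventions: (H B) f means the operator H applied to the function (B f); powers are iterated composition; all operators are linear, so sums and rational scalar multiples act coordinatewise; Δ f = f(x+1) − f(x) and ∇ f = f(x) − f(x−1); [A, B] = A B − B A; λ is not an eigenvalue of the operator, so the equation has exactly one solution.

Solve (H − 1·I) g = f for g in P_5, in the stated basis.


write g with unknown coordinates in the stated basis and equate coefficients in (H − 1·I) g = f
solving from the highest basis element down gives g = 9x^5 - 8x^3 - (7/4)x
check: H g = 0
so H g − 1·g = -9x^5 + 8x^3 + (7/4)x = f ✓

the result is g(x) = 9x^5 - 8x^3 - (7/4)x


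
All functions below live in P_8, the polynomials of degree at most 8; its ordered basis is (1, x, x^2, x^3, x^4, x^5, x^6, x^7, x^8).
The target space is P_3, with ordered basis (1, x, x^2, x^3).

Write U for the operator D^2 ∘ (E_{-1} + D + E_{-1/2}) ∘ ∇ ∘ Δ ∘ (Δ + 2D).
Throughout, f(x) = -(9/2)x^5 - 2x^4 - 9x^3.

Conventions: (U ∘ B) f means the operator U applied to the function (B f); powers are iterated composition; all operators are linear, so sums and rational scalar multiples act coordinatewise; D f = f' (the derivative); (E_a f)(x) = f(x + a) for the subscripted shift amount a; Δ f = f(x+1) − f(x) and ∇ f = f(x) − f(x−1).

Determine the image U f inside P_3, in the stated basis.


Δ f = -(45/2)x^4 - 53x^3 - 84x^2 - (115/2)x - 31/2
D f = -(45/2)x^4 - 8x^3 - 27x^2
(2D) f = -45x^4 - 16x^3 - 54x^2
(Δ + 2D) f = -(135/2)x^4 - 69x^3 - 138x^2 - (115/2)x - 31/2
Δ (Δ + 2D) f = -270x^3 - 612x^2 - 753x - 332
∇ Δ (Δ + 2D) f = -810x^2 - 414x - 411
E_{-1} (∇ ∘ Δ) (Δ + 2D) f = -810x^2 + 1206x - 807
D (∇ ∘ Δ) (Δ + 2D) f = -1620x - 414
E_{-1/2} (∇ ∘ Δ) (Δ + 2D) f = -810x^2 + 396x - 813/2
(E_{-1} + D + E_{-1/2}) (∇ ∘ Δ) (Δ + 2D) f = -1620x^2 - 18x - 3255/2
D (E_{-1} + D + E_{-1/2}) (∇ ∘ Δ) (Δ + 2D) f = -3240x - 18
D D (E_{-1} + D + E_{-1/2}) (∇ ∘ Δ) (Δ + 2D) f = -3240

the result is g(x) = -3240


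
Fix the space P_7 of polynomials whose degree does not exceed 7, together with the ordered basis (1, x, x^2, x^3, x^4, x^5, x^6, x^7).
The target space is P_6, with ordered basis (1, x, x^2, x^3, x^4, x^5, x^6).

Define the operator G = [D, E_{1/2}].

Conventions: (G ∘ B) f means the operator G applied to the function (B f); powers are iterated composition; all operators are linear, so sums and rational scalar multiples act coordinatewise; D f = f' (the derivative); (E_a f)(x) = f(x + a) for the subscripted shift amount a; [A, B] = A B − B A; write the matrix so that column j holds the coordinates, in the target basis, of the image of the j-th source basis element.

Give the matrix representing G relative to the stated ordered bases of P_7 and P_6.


the matrix is [[0, 0, 0, 0, 0, 0, 0, 0]; [0, 0, 0, 0, 0, 0, 0, 0]; [0, 0, 0, 0, 0, 0, 0, 0]; [0, 0, 0, 0, 0, 0, 0, 0]; [0, 0, 0, 0, 0, 0, 0, 0]; [0, 0, 0, 0, 0, 0, 0, 0]; [0, 0, 0, 0, 0, 0, 0, 0]] (rows listed top to bottom)

image of 1: 0
image of x: 0
image of x^2: 0
image of x^3: 0
image of x^4: 0
image of x^5: 0
image of x^6: 0
image of x^7: 0
each image's coordinates form column j of the matrix


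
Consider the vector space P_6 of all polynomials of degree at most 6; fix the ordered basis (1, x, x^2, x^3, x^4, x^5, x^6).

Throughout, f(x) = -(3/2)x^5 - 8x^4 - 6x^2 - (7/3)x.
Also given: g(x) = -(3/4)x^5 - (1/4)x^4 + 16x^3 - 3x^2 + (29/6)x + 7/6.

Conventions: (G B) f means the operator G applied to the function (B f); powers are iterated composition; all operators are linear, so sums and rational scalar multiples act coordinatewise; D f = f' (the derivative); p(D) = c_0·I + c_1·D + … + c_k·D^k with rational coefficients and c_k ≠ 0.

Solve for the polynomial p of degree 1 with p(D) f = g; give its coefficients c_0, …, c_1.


D^0 f = -(3/2)x^5 - 8x^4 - 6x^2 - (7/3)x
D^1 f = -(15/2)x^4 - 32x^3 - 12x - 7/3
matching coefficients of g against c_0 f + c_1 Df + … from the top degree down determines the c_i
solution: c_0 = 1/2, c_1 = -1/2

p(D) = (1/2)·I − (1/2)·D, i.e. c_0 = 1/2, c_1 = -1/2


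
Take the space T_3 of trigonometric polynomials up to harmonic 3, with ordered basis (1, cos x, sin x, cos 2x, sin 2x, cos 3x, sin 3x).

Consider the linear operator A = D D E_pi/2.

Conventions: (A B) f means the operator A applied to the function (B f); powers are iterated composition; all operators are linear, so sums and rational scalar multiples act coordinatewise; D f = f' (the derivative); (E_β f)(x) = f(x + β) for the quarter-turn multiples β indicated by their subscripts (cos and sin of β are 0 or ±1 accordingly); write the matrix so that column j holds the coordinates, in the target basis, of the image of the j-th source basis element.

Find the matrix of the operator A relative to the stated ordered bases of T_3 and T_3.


image of 1: 0
image of cos x: sin x
image of sin x: -cos x
image of cos 2x: 4cos 2x
image of sin 2x: 4sin 2x
image of cos 3x: -9sin 3x
image of sin 3x: 9cos 3x
each image's coordinates form column j of the matrix

the matrix is [[0, 0, 0, 0, 0, 0, 0]; [0, 0, -1, 0, 0, 0, 0]; [0, 1, 0, 0, 0, 0, 0]; [0, 0, 0, 4, 0, 0, 0]; [0, 0, 0, 0, 4, 0, 0]; [0, 0, 0, 0, 0, 0, 9]; [0, 0, 0, 0, 0, -9, 0]] (rows listed top to bottom)


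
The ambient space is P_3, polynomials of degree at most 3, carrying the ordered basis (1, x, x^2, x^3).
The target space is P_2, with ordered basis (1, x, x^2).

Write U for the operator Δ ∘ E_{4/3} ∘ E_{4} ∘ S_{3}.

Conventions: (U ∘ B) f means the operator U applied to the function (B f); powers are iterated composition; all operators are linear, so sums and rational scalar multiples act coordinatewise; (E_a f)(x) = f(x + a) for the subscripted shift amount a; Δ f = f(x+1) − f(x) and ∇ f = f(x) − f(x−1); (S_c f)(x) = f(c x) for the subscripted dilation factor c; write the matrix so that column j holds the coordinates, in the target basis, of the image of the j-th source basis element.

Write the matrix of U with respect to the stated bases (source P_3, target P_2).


the matrix is [[0, 3, 105, 2763]; [0, 0, 18, 945]; [0, 0, 0, 81]] (rows listed top to bottom)

image of 1: 0
image of x: 3
image of x^2: 18x + 105
image of x^3: 81x^2 + 945x + 2763
each image's coordinates form column j of the matrix


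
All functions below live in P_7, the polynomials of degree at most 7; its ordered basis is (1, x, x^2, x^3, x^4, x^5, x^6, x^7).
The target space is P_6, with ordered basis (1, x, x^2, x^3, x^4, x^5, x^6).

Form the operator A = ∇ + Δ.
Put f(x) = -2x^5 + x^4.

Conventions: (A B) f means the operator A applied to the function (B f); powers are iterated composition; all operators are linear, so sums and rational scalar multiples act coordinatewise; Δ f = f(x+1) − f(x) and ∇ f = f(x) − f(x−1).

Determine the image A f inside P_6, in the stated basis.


the image equals g(x) = -20x^4 + 8x^3 - 40x^2 + 8x - 4

∇ f = -10x^4 + 24x^3 - 26x^2 + 14x - 3
Δ f = -10x^4 - 16x^3 - 14x^2 - 6x - 1
(∇ + Δ) f = -20x^4 + 8x^3 - 40x^2 + 8x - 4


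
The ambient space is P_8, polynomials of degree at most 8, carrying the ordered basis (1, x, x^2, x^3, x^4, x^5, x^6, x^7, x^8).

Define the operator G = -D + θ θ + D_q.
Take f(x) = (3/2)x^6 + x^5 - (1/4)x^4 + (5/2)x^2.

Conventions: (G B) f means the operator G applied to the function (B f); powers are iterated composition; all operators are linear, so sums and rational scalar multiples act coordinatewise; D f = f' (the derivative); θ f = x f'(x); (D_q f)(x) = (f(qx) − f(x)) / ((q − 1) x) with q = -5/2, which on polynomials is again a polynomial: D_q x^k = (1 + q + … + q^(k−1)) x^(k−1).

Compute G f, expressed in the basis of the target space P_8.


g(x) = 54x^6 - (5645/64)x^5 + (307/16)x^4 + (119/32)x^3 + 10x^2 - (35/4)x

D f = 9x^5 + 5x^4 - x^3 + 5x
(-D) f = -9x^5 - 5x^4 + x^3 - 5x
θ f = 9x^6 + 5x^5 - x^4 + 5x^2
θ θ f = 54x^6 + 25x^5 - 4x^4 + 10x^2
D_q f = -(6669/64)x^5 + (451/16)x^4 + (87/32)x^3 - (15/4)x
(-D + θ θ + D_q) f = 54x^6 - (5645/64)x^5 + (307/16)x^4 + (119/32)x^3 + 10x^2 - (35/4)x


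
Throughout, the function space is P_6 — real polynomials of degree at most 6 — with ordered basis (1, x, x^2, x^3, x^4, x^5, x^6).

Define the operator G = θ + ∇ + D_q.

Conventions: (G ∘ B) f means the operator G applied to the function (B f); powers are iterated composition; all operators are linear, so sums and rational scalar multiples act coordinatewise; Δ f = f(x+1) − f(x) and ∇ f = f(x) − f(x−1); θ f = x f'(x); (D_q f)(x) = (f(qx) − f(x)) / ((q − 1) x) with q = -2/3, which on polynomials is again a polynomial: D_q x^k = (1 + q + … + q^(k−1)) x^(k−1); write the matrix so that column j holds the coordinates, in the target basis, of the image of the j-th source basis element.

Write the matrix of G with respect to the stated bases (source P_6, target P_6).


the matrix is [[0, 2, -1, 1, -1, 1, -1]; [0, 1, 7/3, -3, 4, -5, 6]; [0, 0, 2, 34/9, -6, 10, -15]; [0, 0, 0, 3, 121/27, -10, 20]; [0, 0, 0, 0, 4, 460/81, -15]; [0, 0, 0, 0, 0, 5, 1591/243]; [0, 0, 0, 0, 0, 0, 6]] (rows listed top to bottom)

image of 1: 0
image of x: x + 2
image of x^2: 2x^2 + (7/3)x - 1
image of x^3: 3x^3 + (34/9)x^2 - 3x + 1
image of x^4: 4x^4 + (121/27)x^3 - 6x^2 + 4x - 1
image of x^5: 5x^5 + (460/81)x^4 - 10x^3 + 10x^2 - 5x + 1
image of x^6: 6x^6 + (1591/243)x^5 - 15x^4 + 20x^3 - 15x^2 + 6x - 1
each image's coordinates form column j of the matrix


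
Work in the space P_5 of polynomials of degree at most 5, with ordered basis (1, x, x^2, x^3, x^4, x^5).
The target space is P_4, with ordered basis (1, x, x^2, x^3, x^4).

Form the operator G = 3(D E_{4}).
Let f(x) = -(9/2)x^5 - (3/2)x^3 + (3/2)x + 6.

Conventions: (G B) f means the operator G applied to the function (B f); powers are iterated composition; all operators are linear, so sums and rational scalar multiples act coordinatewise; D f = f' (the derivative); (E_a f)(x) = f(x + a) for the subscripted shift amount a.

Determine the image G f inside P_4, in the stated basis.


the image equals g(x) = -(135/2)x^4 - 1080x^3 - (12987/2)x^2 - 17388x - 34983/2

E_{4} f = -(9/2)x^5 - 90x^4 - (1443/2)x^3 - 2898x^2 - (11661/2)x - 4692
D E_{4} f = -(45/2)x^4 - 360x^3 - (4329/2)x^2 - 5796x - 11661/2
(3(D E_{4})) f = -(135/2)x^4 - 1080x^3 - (12987/2)x^2 - 17388x - 34983/2


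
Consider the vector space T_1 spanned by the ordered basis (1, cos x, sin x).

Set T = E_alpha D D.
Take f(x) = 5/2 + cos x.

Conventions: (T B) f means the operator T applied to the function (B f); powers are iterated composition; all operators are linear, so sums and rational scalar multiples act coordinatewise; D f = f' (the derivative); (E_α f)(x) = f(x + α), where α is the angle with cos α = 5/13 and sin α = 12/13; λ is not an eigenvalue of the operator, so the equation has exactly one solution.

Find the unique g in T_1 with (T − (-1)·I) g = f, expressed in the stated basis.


write g with unknown coordinates in the stated basis and equate coefficients in (T − (-1)·I) g = f
solving from the highest basis element down gives g = 5/2 + (1/2)cos x - (3/4)sin x
check: T g = (1/2)cos x + (3/4)sin x
so T g − (-1)·g = 5/2 + cos x = f ✓

the image equals g(x) = 5/2 + (1/2)cos x - (3/4)sin x


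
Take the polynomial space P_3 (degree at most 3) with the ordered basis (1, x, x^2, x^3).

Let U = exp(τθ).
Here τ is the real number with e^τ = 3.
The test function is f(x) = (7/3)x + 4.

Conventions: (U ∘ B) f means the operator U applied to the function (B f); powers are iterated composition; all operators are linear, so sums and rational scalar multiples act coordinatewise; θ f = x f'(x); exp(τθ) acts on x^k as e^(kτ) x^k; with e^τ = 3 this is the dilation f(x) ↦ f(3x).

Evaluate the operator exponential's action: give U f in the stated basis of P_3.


the image equals g(x) = 7x + 4

exp(τθ) x^k = e^(kτ) x^k; with e^τ = 3 this sends x^k to 3^k x^k
x ↦ 3 x
applying this coordinatewise to f: exp(τθ) f = 7x + 4


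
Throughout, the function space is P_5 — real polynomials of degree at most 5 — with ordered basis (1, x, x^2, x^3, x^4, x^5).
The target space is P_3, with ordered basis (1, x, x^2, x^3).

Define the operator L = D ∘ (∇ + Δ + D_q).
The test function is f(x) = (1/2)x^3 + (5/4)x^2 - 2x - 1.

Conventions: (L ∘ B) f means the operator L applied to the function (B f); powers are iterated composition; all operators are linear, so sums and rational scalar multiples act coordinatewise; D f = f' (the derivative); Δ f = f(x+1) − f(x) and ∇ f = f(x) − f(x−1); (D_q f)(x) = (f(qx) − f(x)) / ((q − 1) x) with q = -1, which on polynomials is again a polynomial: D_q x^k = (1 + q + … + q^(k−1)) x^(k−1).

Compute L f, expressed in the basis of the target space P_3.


∇ f = (3/2)x^2 + x - 11/4
Δ f = (3/2)x^2 + 4x - 1/4
D_q f = (1/2)x^2 - 2
(∇ + Δ + D_q) f = (7/2)x^2 + 5x - 5
D (∇ + Δ + D_q) f = 7x + 5

g(x) = 7x + 5


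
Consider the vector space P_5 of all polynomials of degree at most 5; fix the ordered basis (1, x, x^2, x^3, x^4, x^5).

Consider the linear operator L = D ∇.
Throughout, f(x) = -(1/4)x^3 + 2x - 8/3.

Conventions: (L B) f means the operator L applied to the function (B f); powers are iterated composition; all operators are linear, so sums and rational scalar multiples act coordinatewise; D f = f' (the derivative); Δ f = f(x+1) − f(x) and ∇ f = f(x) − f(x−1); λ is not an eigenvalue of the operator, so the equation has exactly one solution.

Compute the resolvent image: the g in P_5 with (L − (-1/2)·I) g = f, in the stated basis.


g(x) = -(1/2)x^3 + 10x - 25/3

write g with unknown coordinates in the stated basis and equate coefficients in (L − (-1/2)·I) g = f
solving from the highest basis element down gives g = -(1/2)x^3 + 10x - 25/3
check: L g = -3x + 3/2
so L g − (-1/2)·g = -(1/4)x^3 + 2x - 8/3 = f ✓


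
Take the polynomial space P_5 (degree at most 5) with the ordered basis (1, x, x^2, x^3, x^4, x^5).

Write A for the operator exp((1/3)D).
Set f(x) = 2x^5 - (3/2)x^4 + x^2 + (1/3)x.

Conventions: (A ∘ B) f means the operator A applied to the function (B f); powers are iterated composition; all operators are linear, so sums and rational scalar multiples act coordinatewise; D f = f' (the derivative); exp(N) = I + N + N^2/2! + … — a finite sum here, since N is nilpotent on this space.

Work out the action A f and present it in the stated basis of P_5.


the result is g(x) = 2x^5 + (11/6)x^4 + (2/9)x^3 + (20/27)x^2 + (73/81)x + 103/486

order-1 term: (10/3)x^4 - 2x^3 + (2/3)x + 1/9
order-2 term: (20/9)x^3 - x^2 + 1/9
order-3 term: (20/27)x^2 - (2/9)x
order-4 term: (10/81)x - 1/54
order-5 term: 2/243
the series for exp((1/3)D) f terminates at order 5
exp((1/3)D) f = 2x^5 + (11/6)x^4 + (2/9)x^3 + (20/27)x^2 + (73/81)x + 103/486


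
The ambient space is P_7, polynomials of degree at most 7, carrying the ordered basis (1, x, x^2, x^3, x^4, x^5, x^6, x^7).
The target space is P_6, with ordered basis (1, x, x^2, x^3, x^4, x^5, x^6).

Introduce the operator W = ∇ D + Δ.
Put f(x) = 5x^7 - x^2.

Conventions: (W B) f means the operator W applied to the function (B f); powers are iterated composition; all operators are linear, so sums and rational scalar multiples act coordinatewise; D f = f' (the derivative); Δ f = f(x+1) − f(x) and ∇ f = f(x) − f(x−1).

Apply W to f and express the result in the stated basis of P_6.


D f = 35x^6 - 2x
∇ D f = 210x^5 - 525x^4 + 700x^3 - 525x^2 + 210x - 37
Δ f = 35x^6 + 105x^5 + 175x^4 + 175x^3 + 105x^2 + 33x + 4
(∇ D + Δ) f = 35x^6 + 315x^5 - 350x^4 + 875x^3 - 420x^2 + 243x - 33

the result is g(x) = 35x^6 + 315x^5 - 350x^4 + 875x^3 - 420x^2 + 243x - 33


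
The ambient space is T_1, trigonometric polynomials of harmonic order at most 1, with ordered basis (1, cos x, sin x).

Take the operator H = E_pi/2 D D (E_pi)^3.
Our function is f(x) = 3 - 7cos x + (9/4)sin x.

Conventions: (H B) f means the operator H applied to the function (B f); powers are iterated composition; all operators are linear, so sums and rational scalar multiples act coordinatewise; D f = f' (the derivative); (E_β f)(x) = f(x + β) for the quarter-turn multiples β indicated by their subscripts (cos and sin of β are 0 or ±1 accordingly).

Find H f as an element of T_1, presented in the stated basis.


g(x) = (9/4)cos x + 7sin x

E_pi f = 3 + 7cos x - (9/4)sin x
E_pi E_pi f = 3 - 7cos x + (9/4)sin x
E_pi E_pi E_pi f = 3 + 7cos x - (9/4)sin x
D (E_pi)^3 f = -(9/4)cos x - 7sin x
D (D (E_pi)^3) f = -7cos x + (9/4)sin x
E_pi/2 D (D (E_pi)^3) f = (9/4)cos x + 7sin x


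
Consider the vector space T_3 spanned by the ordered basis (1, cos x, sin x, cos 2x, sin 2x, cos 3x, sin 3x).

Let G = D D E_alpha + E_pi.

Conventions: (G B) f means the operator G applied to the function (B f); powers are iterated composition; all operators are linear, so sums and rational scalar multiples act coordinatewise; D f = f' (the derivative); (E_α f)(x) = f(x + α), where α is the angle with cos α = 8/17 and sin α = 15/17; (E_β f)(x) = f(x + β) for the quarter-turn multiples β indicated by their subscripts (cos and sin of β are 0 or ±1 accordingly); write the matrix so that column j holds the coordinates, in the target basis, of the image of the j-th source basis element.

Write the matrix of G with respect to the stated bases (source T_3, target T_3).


image of 1: 1
image of cos x: -(25/17)cos x + (15/17)sin x
image of sin x: -(15/17)cos x - (25/17)sin x
image of cos 2x: (933/289)cos 2x + (960/289)sin 2x
image of sin 2x: -(960/289)cos 2x + (933/289)sin 2x
image of cos 3x: (39079/4913)cos 3x - (4455/4913)sin 3x
image of sin 3x: (4455/4913)cos 3x + (39079/4913)sin 3x
each image's coordinates form column j of the matrix

the matrix is [[1, 0, 0, 0, 0, 0, 0]; [0, -25/17, -15/17, 0, 0, 0, 0]; [0, 15/17, -25/17, 0, 0, 0, 0]; [0, 0, 0, 933/289, -960/289, 0, 0]; [0, 0, 0, 960/289, 933/289, 0, 0]; [0, 0, 0, 0, 0, 39079/4913, 4455/4913]; [0, 0, 0, 0, 0, -4455/4913, 39079/4913]] (rows listed top to bottom)


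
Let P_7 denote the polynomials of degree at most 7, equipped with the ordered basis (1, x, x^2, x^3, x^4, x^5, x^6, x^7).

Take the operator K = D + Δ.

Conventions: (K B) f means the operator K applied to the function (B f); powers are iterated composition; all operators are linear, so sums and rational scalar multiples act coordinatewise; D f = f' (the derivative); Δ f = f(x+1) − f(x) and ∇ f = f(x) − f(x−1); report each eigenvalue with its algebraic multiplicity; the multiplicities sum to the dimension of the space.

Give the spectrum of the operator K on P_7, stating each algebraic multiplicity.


λ = 0 (multiplicity 8)

image of 1: 0
image of x: 2
image of x^2: 4x + 1
image of x^3: 6x^2 + 3x + 1
image of x^4: 8x^3 + 6x^2 + 4x + 1
image of x^5: 10x^4 + 10x^3 + 10x^2 + 5x + 1
image of x^6: 12x^5 + 15x^4 + 20x^3 + 15x^2 + 6x + 1
image of x^7: 14x^6 + 21x^5 + 35x^4 + 35x^3 + 21x^2 + 7x + 1
the matrix is upper triangular; its diagonal is (0, 0, 0, 0, 0, 0, 0, 0)
for a triangular matrix the eigenvalues are the diagonal entries, with algebraic multiplicity their repetition count


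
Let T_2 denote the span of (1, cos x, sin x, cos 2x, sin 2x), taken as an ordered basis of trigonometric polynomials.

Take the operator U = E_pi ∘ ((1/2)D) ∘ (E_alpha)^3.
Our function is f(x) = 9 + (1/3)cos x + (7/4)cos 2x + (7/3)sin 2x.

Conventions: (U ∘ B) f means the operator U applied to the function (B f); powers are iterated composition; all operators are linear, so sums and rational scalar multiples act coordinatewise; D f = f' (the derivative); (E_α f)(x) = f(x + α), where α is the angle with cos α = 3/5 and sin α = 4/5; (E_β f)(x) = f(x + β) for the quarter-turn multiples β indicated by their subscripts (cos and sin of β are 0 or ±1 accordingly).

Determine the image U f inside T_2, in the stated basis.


E_alpha f = 9 + (1/5)cos x - (4/15)sin x + (7/4)cos 2x - (7/3)sin 2x
E_alpha E_alpha f = 9 - (7/75)cos x - (8/25)sin x - (273/100)cos 2x - (77/75)sin 2x
E_alpha E_alpha E_alpha f = 9 - (39/125)cos x - (44/375)sin x - (553/2500)cos 2x + (5453/1875)sin 2x
D (E_alpha)^3 f = -(44/375)cos x + (39/125)sin x + (10906/1875)cos 2x + (553/1250)sin 2x
((1/2)D) (E_alpha)^3 f = -(22/375)cos x + (39/250)sin x + (5453/1875)cos 2x + (553/2500)sin 2x
E_pi ((1/2)D) (E_alpha)^3 f = (22/375)cos x - (39/250)sin x + (5453/1875)cos 2x + (553/2500)sin 2x

the result is g(x) = (22/375)cos x - (39/250)sin x + (5453/1875)cos 2x + (553/2500)sin 2x


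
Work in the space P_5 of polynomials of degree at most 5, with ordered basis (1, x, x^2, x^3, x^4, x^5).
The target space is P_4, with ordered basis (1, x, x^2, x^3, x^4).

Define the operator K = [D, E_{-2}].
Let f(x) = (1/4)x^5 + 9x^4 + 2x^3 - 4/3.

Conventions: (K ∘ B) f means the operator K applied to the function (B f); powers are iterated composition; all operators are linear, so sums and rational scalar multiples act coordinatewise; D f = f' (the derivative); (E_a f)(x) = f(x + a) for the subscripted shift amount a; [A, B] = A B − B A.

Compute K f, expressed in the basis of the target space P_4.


the result is g(x) = 0

E_{-2} f = (1/4)x^5 + (13/2)x^4 - 60x^3 + 184x^2 - 244x + 356/3
D E_{-2} f = (5/4)x^4 + 26x^3 - 180x^2 + 368x - 244
D f = (5/4)x^4 + 36x^3 + 6x^2
E_{-2} D f = (5/4)x^4 + 26x^3 - 180x^2 + 368x - 244
[D, E_{-2}] f = 0


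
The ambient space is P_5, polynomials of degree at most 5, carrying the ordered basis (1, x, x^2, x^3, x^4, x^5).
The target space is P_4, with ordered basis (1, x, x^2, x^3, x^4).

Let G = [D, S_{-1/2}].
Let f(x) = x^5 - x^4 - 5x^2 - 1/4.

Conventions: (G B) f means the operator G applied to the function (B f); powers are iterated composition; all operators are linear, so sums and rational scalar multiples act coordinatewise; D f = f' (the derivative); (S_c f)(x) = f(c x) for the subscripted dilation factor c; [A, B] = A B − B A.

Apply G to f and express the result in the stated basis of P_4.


S_{-1/2} f = -(1/32)x^5 - (1/16)x^4 - (5/4)x^2 - 1/4
D S_{-1/2} f = -(5/32)x^4 - (1/4)x^3 - (5/2)x
D f = 5x^4 - 4x^3 - 10x
S_{-1/2} D f = (5/16)x^4 + (1/2)x^3 + 5x
[D, S_{-1/2}] f = -(15/32)x^4 - (3/4)x^3 - (15/2)x

the result is g(x) = -(15/32)x^4 - (3/4)x^3 - (15/2)x


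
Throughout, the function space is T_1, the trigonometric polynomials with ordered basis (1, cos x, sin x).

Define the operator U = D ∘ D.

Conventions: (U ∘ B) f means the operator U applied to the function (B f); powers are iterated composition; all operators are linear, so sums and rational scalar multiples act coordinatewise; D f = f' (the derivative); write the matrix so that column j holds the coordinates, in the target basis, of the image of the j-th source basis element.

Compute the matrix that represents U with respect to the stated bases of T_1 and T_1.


image of 1: 0
image of cos x: -cos x
image of sin x: -sin x
each image's coordinates form column j of the matrix

the matrix is [[0, 0, 0]; [0, -1, 0]; [0, 0, -1]] (rows listed top to bottom)


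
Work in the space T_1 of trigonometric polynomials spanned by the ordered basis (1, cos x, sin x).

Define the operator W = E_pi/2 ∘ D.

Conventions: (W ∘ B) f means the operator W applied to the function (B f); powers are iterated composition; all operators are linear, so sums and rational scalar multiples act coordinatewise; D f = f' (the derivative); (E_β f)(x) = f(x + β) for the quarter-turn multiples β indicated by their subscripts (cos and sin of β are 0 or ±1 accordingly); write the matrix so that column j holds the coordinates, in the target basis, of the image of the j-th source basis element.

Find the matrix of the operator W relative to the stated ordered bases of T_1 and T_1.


the matrix is [[0, 0, 0]; [0, -1, 0]; [0, 0, -1]] (rows listed top to bottom)

image of 1: 0
image of cos x: -cos x
image of sin x: -sin x
each image's coordinates form column j of the matrix


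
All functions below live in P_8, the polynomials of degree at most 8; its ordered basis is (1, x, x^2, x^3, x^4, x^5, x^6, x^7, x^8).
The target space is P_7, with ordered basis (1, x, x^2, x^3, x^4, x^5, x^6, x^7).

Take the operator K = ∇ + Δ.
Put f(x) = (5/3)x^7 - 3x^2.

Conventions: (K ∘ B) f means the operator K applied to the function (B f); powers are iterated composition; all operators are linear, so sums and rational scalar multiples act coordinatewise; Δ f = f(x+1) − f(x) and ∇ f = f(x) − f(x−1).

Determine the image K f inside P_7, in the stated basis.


g(x) = (70/3)x^6 + (350/3)x^4 + 70x^2 - 12x + 10/3

∇ f = (35/3)x^6 - 35x^5 + (175/3)x^4 - (175/3)x^3 + 35x^2 - (53/3)x + 14/3
Δ f = (35/3)x^6 + 35x^5 + (175/3)x^4 + (175/3)x^3 + 35x^2 + (17/3)x - 4/3
(∇ + Δ) f = (70/3)x^6 + (350/3)x^4 + 70x^2 - 12x + 10/3


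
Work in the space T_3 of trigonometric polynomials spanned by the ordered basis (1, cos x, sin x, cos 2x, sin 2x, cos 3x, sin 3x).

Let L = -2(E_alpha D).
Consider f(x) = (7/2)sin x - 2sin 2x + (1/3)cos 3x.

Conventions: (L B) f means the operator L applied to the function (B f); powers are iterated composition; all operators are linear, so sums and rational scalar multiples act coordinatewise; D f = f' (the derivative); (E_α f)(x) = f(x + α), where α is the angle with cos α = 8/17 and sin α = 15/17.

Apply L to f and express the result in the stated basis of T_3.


D f = (7/2)cos x - 4cos 2x - sin 3x
E_alpha D f = (28/17)cos x - (105/34)sin x + (644/289)cos 2x + (960/289)sin 2x + (495/4913)cos 3x + (4888/4913)sin 3x
(-2(E_alpha D)) f = -(56/17)cos x + (105/17)sin x - (1288/289)cos 2x - (1920/289)sin 2x - (990/4913)cos 3x - (9776/4913)sin 3x

the result is g(x) = -(56/17)cos x + (105/17)sin x - (1288/289)cos 2x - (1920/289)sin 2x - (990/4913)cos 3x - (9776/4913)sin 3x


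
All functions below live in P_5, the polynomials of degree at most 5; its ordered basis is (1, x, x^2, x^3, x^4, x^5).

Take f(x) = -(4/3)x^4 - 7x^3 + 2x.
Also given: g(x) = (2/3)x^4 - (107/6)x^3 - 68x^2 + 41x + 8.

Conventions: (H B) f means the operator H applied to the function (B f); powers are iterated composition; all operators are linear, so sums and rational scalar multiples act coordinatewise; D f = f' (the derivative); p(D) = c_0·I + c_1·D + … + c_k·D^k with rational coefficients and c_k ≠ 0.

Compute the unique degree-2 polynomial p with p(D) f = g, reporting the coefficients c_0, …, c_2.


D^0 f = -(4/3)x^4 - 7x^3 + 2x
D^1 f = -(16/3)x^3 - 21x^2 + 2
D^2 f = -16x^2 - 42x
matching coefficients of g against c_0 f + c_1 Df + … from the top degree down determines the c_i
solution: c_0 = -1/2, c_1 = 4, c_2 = -1

c_0 = -1/2, c_1 = 4, c_2 = -1


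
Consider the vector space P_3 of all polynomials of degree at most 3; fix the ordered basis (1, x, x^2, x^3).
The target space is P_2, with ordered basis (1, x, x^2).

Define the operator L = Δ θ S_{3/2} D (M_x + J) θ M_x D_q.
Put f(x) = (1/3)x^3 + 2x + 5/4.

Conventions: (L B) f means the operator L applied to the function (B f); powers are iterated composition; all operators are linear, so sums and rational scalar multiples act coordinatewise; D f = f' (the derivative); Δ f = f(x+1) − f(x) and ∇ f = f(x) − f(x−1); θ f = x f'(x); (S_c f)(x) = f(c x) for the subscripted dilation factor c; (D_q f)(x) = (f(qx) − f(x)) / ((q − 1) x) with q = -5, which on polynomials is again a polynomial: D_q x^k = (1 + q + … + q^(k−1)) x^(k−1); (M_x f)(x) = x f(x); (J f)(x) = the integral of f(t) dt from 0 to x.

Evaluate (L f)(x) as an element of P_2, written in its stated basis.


D_q f = 7x^2 + 2
M_x D_q f = 7x^3 + 2x
θ (M_x D_q) f = 21x^3 + 2x
M_x (θ M_x D_q) f = 21x^4 + 2x^2
J (θ M_x D_q) f = (21/4)x^4 + x^2
(M_x + J) (θ M_x D_q) f = (105/4)x^4 + 3x^2
D (M_x + J) (θ M_x D_q) f = 105x^3 + 6x
S_{3/2} (D (M_x + J)) (θ M_x D_q) f = (2835/8)x^3 + 9x
θ S_{3/2} (D (M_x + J)) (θ M_x D_q) f = (8505/8)x^3 + 9x
Δ θ S_{3/2} (D (M_x + J)) (θ M_x D_q) f = (25515/8)x^2 + (25515/8)x + 8577/8

the result is g(x) = (25515/8)x^2 + (25515/8)x + 8577/8


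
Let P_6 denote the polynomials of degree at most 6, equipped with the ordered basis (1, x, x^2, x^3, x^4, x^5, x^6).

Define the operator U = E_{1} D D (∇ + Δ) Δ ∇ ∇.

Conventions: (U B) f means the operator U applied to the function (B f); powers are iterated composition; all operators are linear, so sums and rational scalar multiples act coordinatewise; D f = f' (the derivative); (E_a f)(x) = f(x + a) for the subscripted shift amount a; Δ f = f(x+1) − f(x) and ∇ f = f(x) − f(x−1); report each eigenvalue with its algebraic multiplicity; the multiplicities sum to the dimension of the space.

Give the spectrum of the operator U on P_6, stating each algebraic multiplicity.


image of 1: 0
image of x: 0
image of x^2: 0
image of x^3: 0
image of x^4: 0
image of x^5: 0
image of x^6: 1440
the matrix is upper triangular; its diagonal is (0, 0, 0, 0, 0, 0, 0)
for a triangular matrix the eigenvalues are the diagonal entries, with algebraic multiplicity their repetition count

λ = 0 (multiplicity 7)


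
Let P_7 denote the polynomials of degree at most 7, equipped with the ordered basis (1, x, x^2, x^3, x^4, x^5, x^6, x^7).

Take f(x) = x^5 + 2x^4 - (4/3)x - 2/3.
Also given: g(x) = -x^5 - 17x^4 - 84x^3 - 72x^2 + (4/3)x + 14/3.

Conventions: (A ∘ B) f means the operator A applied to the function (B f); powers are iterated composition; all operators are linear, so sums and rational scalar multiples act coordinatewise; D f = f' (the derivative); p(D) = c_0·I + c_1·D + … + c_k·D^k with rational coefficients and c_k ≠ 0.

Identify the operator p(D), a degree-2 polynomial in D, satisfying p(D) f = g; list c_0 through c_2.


D^0 f = x^5 + 2x^4 - (4/3)x - 2/3
D^1 f = 5x^4 + 8x^3 - 4/3
D^2 f = 20x^3 + 24x^2
matching coefficients of g against c_0 f + c_1 Df + … from the top degree down determines the c_i
solution: c_0 = -1, c_1 = -3, c_2 = -3

c_0 = -1, c_1 = -3, c_2 = -3


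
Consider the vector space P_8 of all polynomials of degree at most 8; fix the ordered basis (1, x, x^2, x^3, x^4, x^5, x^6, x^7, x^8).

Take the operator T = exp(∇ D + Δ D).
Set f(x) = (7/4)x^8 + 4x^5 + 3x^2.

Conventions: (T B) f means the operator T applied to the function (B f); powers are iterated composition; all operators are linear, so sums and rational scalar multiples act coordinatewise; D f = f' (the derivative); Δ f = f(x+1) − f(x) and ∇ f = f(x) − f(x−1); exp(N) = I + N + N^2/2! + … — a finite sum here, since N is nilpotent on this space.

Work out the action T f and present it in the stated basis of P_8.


order-1 term: 196x^6 + 980x^4 + 160x^3 + 588x^2 + 160x + 40
order-2 term: 5880x^4 + 23520x^2 + 960x + 6272
order-3 term: 47040x^2 + 47040
order-4 term: 47040
the series for exp(∇ D + Δ D) f terminates at order 4
exp(∇ D + Δ D) f = (7/4)x^8 + 196x^6 + 4x^5 + 6860x^4 + 160x^3 + 71151x^2 + 1120x + 100392

the result is g(x) = (7/4)x^8 + 196x^6 + 4x^5 + 6860x^4 + 160x^3 + 71151x^2 + 1120x + 100392


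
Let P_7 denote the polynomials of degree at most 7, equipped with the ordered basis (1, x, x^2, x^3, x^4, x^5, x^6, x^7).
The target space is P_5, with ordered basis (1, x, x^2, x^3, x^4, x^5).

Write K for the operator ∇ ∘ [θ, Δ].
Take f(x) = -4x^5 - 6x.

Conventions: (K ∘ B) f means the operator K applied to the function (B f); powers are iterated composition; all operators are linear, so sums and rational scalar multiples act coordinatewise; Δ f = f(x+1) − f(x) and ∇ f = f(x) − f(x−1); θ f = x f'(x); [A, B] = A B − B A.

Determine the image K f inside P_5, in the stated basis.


the result is g(x) = 80x^3 + 120x^2 + 80x + 20

Δ f = -20x^4 - 40x^3 - 40x^2 - 20x - 10
θ Δ f = -80x^4 - 120x^3 - 80x^2 - 20x
θ f = -20x^5 - 6x
Δ θ f = -100x^4 - 200x^3 - 200x^2 - 100x - 26
[θ, Δ] f = 20x^4 + 80x^3 + 120x^2 + 80x + 26
∇ [θ, Δ] f = 80x^3 + 120x^2 + 80x + 20


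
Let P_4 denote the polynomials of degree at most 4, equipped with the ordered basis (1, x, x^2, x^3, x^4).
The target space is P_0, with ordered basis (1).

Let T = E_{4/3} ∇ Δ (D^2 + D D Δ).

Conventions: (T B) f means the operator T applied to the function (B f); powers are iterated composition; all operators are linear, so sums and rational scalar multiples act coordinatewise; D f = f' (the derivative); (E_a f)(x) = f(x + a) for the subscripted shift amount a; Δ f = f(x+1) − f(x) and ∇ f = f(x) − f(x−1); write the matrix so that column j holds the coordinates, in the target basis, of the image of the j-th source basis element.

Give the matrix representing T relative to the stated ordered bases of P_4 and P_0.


the matrix is [[0, 0, 0, 0, 24]] (rows listed top to bottom)

image of 1: 0
image of x: 0
image of x^2: 0
image of x^3: 0
image of x^4: 24
each image's coordinates form column j of the matrix


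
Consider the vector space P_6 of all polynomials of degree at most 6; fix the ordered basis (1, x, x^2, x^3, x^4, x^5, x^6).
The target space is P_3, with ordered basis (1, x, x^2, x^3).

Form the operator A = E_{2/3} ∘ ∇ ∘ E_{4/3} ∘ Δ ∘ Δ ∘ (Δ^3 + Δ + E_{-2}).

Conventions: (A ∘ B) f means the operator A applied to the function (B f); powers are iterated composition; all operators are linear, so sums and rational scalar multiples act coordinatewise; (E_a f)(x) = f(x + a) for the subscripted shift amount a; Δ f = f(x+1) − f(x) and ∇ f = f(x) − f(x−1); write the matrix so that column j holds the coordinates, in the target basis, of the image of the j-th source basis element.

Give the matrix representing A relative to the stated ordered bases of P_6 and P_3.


image of 1: 0
image of x: 0
image of x^2: 0
image of x^3: 6
image of x^4: 24x + 36
image of x^5: 60x^2 + 180x + 390
image of x^6: 120x^3 + 540x^2 + 2340x + 4140
each image's coordinates form column j of the matrix

the matrix is [[0, 0, 0, 6, 36, 390, 4140]; [0, 0, 0, 0, 24, 180, 2340]; [0, 0, 0, 0, 0, 60, 540]; [0, 0, 0, 0, 0, 0, 120]] (rows listed top to bottom)
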